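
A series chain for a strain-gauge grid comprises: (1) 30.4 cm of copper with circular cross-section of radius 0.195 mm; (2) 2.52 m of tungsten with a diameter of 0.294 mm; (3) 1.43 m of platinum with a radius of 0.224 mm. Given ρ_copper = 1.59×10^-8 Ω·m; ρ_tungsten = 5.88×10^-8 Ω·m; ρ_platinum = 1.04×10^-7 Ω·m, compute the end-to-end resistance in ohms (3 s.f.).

3.17 Ω

Seg 1: A = πr² = π(1.9500e-04 m)² = 1.195e-07 m²
R_1 = (1.59×10^-8)(0.304)/(1.195e-07) = 0.04046 Ω
Seg 2: A = π(d/2)² = π(1.4700e-04 m)² = 6.789e-08 m²
R_2 = (5.88×10^-8)(2.52)/(6.789e-08) = 2.183 Ω
Seg 3: A = πr² = π(2.2400e-04 m)² = 1.576e-07 m²
R_3 = (1.04×10^-7)(1.43)/(1.576e-07) = 0.9435 Ω
R_total = R_1 + R_2 + R_3 = 3.17 Ω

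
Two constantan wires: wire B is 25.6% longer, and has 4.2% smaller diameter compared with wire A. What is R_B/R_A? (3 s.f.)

R ∝ L/d², so R_B/R_A = (1 + 25.6/100) × (1 − 4.2/100)⁻²
= 1.256 × 1.09 = 1.37

1.37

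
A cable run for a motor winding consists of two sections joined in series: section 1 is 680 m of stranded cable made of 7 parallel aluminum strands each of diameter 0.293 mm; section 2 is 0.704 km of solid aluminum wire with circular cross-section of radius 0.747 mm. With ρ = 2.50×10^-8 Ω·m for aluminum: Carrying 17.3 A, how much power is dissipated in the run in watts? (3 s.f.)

Section 1: A_strand = π(1.4650e-04)² = 6.743e-08 m²; R₁ = ρL/(N·A_s) = (2.50×10^-8)(680)/(7×6.743e-08) = 36.02 Ω
Section 2: A = πr² = π(7.4700e-04 m)² = 1.753e-06 m²
R₂ = (2.50×10^-8)(704)/(1.753e-06) = 10.04 Ω
R = R₁ + R₂ = 46.06 Ω
P = I²R = (17.3)² × 46.06 = 13800 W

13800 W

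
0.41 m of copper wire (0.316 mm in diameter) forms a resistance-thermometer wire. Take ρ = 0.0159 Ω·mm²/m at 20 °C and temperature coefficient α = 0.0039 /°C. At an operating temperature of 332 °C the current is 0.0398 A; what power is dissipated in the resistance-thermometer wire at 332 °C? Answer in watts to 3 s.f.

ρ = 0.0159 Ω·mm²/m = 1.59×10^-8 Ω·m
A = π(d/2)² = π(1.5800e-04 m)² = 7.843e-08 m²
R₍20₎ = ρL/A = (1.59×10^-8)(0.41)/(7.843e-08) = 0.08312 Ω
R₍332₎ = R₍20₎(1 + αΔT) = 0.08312 × (1 + 0.0039×312) = 0.1843 Ω
P = I²R = (0.0398)² × 0.1843 = 2.92×10^-4 W

2.92×10^-4 W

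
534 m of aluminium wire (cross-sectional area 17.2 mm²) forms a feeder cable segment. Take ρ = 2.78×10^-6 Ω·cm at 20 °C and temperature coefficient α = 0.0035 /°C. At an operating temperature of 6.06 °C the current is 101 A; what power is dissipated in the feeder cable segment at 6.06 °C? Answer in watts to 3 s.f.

8370 W

ρ = 2.78×10^-6 Ω·cm = 2.78×10^-8 Ω·m
A = 17.2 mm² = 1.720e-05 m²
R₍20₎ = ρL/A = (2.78×10^-8)(534)/(1.720e-05) = 0.8631 Ω
R₍6.06₎ = R₍20₎(1 + αΔT) = 0.8631 × (1 + 0.0035×-13.9) = 0.821 Ω
P = I²R = (101)² × 0.821 = 8370 W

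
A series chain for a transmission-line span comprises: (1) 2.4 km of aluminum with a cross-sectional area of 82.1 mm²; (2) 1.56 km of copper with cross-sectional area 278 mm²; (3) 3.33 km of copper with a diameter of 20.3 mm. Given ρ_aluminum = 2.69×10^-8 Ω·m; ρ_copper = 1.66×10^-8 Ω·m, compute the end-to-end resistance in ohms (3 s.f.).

1.05 Ω

Seg 1: A = 82.1 mm² = 8.210e-05 m²
R_1 = (2.69×10^-8)(2400)/(8.210e-05) = 0.7864 Ω
Seg 2: A = 278 mm² = 2.780e-04 m²
R_2 = (1.66×10^-8)(1560)/(2.780e-04) = 0.09315 Ω
Seg 3: A = π(d/2)² = π(1.0150e-02 m)² = 3.237e-04 m²
R_3 = (1.66×10^-8)(3330)/(3.237e-04) = 0.1708 Ω
R_total = R_1 + R_2 + R_3 = 1.05 Ω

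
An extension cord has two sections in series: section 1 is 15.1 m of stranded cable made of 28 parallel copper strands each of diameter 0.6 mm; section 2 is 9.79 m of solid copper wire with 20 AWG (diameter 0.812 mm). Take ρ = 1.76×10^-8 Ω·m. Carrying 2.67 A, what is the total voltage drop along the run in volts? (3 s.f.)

Section 1: A_strand = π(3.0000e-04)² = 2.827e-07 m²; R₁ = ρL/(N·A_s) = (1.76×10^-8)(15.1)/(28×2.827e-07) = 0.03357 Ω
Section 2: A = π(0.812/2 mm)² = π(4.0600e-04 m)² = 5.178e-07 m²
R₂ = (1.76×10^-8)(9.79)/(5.178e-07) = 0.3327 Ω
R = R₁ + R₂ = 0.3663 Ω
V = IR = 2.67 × 0.3663 = 0.978 V

0.978 V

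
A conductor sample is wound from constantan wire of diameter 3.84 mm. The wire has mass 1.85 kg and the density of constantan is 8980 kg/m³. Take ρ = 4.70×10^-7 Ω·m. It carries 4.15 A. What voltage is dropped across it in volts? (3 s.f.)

3.00 V

A = π(d/2)² = π(1.9200e-03 m)² = 1.1581e-05 m²
L = m/(density·A) = 1.85/(8980×1.1581e-05) = 17.79 m
R = ρL/A = (4.70×10^-7)(17.79)/(1.1581e-05) = 0.7219 Ω
V = IR = 4.15 × 0.7219 = 3.00 V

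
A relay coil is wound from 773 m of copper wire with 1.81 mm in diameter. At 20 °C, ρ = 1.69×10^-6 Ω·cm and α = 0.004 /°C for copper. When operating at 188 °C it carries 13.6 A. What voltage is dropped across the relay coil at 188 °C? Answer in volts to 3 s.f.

115 V

ρ = 1.69×10^-6 Ω·cm = 1.69×10^-8 Ω·m
A = π(d/2)² = π(9.0500e-04 m)² = 2.573e-06 m²
R₍20₎ = ρL/A = (1.69×10^-8)(773)/(2.573e-06) = 5.077 Ω
R₍188₎ = R₍20₎(1 + αΔT) = 5.077 × (1 + 0.004×168) = 8.489 Ω
V = IR = 13.6 × 8.489 = 115 V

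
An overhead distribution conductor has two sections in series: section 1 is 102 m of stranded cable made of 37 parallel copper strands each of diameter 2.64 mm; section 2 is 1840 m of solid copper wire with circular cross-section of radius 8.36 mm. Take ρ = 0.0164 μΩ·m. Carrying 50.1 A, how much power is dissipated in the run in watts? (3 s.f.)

366 W

ρ = 0.0164 μΩ·m = 1.64×10^-8 Ω·m
Section 1: A_strand = π(1.3200e-03)² = 5.474e-06 m²; R₁ = ρL/(N·A_s) = (1.64×10^-8)(102)/(37×5.474e-06) = 0.008259 Ω
Section 2: A = πr² = π(8.3600e-03 m)² = 2.196e-04 m²
R₂ = (1.64×10^-8)(1840)/(2.196e-04) = 0.1374 Ω
R = R₁ + R₂ = 0.1457 Ω
P = I²R = (50.1)² × 0.1457 = 366 W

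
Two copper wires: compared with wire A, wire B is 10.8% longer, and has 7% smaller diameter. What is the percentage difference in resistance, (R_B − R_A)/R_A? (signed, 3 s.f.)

R ∝ L/d², so R_B/R_A = (1 + 10.8/100) × (1 − 7/100)⁻²
= 1.108 × 1.156 = 1.281
(R_B − R_A)/R_A = 1.281 − 1 = 28.1%

28.1%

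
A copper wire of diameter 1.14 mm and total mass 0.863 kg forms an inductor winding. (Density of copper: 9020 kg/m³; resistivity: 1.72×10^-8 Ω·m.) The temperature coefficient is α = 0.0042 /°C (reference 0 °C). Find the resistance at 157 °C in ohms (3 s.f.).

2.62 Ω

A = π(d/2)² = π(5.7000e-04 m)² = 1.0207e-06 m²
L = m/(density·A) = 0.863/(9020×1.0207e-06) = 93.74 m
R = ρL/A = (1.72×10^-8)(93.74)/(1.0207e-06) = 1.58 Ω
R(157 °C) = 1.58 × (1 + 0.0042×157) = 2.62 Ω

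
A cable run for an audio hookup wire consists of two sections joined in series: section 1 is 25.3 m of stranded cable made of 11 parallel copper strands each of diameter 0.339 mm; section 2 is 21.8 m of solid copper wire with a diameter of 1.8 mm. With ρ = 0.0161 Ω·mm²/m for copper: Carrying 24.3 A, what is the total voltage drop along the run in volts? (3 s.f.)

13.3 V

ρ = 0.0161 Ω·mm²/m = 1.61×10^-8 Ω·m
Section 1: A_strand = π(1.6950e-04)² = 9.026e-08 m²; R₁ = ρL/(N·A_s) = (1.61×10^-8)(25.3)/(11×9.026e-08) = 0.4103 Ω
Section 2: A = π(d/2)² = π(9.0000e-04 m)² = 2.545e-06 m²
R₂ = (1.61×10^-8)(21.8)/(2.545e-06) = 0.1379 Ω
R = R₁ + R₂ = 0.5482 Ω
V = IR = 24.3 × 0.5482 = 13.3 V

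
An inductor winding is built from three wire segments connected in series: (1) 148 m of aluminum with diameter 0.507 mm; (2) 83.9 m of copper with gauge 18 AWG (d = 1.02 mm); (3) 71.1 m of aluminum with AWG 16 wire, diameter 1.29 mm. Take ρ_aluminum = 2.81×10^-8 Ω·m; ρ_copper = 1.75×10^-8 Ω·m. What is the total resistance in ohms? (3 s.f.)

Seg 1: A = π(d/2)² = π(2.5350e-04 m)² = 2.019e-07 m²
R_1 = (2.81×10^-8)(148)/(2.019e-07) = 20.6 Ω
Seg 2: A = π(1.02/2 mm)² = π(5.1000e-04 m)² = 8.171e-07 m²
R_2 = (1.75×10^-8)(83.9)/(8.171e-07) = 1.797 Ω
Seg 3: A = π(1.29/2 mm)² = π(6.4500e-04 m)² = 1.307e-06 m²
R_3 = (2.81×10^-8)(71.1)/(1.307e-06) = 1.529 Ω
R_total = R_1 + R_2 + R_3 = 23.9 Ω

23.9 Ω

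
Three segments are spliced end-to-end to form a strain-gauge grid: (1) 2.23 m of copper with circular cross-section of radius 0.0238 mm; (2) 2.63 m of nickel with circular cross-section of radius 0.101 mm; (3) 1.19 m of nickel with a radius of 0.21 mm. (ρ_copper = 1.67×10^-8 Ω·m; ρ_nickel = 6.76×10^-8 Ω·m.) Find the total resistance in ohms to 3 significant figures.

27.1 Ω

Seg 1: A = πr² = π(2.3800e-05 m)² = 1.780e-09 m²
R_1 = (1.67×10^-8)(2.23)/(1.780e-09) = 20.93 Ω
Seg 2: A = πr² = π(1.0100e-04 m)² = 3.205e-08 m²
R_2 = (6.76×10^-8)(2.63)/(3.205e-08) = 5.548 Ω
Seg 3: A = πr² = π(2.1000e-04 m)² = 1.385e-07 m²
R_3 = (6.76×10^-8)(1.19)/(1.385e-07) = 0.5806 Ω
R_total = R_1 + R_2 + R_3 = 27.1 Ω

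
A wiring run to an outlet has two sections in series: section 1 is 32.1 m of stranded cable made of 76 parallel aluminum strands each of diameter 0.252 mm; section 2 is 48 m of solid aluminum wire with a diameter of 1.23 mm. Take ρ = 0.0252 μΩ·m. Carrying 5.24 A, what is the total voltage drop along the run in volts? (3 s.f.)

ρ = 0.0252 μΩ·m = 2.52×10^-8 Ω·m
Section 1: A_strand = π(1.2600e-04)² = 4.988e-08 m²; R₁ = ρL/(N·A_s) = (2.52×10^-8)(32.1)/(76×4.988e-08) = 0.2134 Ω
Section 2: A = π(d/2)² = π(6.1500e-04 m)² = 1.188e-06 m²
R₂ = (2.52×10^-8)(48)/(1.188e-06) = 1.018 Ω
R = R₁ + R₂ = 1.231 Ω
V = IR = 5.24 × 1.231 = 6.45 V

6.45 V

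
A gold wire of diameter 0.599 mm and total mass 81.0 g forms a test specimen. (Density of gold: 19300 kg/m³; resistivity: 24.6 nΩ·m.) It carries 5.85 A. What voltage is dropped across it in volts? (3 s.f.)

7.61 V

ρ = 24.6 nΩ·m = 2.46×10^-8 Ω·m
A = π(d/2)² = π(2.9950e-04 m)² = 2.8180e-07 m²
L = m/(density·A) = 0.081/(19300×2.8180e-07) = 14.89 m
R = ρL/A = (2.46×10^-8)(14.89)/(2.8180e-07) = 1.3 Ω
V = IR = 5.85 × 1.3 = 7.61 V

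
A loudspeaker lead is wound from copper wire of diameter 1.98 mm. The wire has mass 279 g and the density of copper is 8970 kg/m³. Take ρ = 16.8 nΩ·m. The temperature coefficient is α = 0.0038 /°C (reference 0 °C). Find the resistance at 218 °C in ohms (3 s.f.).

0.101 Ω

ρ = 16.8 nΩ·m = 1.68×10^-8 Ω·m
A = π(d/2)² = π(9.9000e-04 m)² = 3.0791e-06 m²
L = m/(density·A) = 0.279/(8970×3.0791e-06) = 10.1 m
R = ρL/A = (1.68×10^-8)(10.1)/(3.0791e-06) = 0.05512 Ω
R(218 °C) = 0.05512 × (1 + 0.0038×218) = 0.101 Ω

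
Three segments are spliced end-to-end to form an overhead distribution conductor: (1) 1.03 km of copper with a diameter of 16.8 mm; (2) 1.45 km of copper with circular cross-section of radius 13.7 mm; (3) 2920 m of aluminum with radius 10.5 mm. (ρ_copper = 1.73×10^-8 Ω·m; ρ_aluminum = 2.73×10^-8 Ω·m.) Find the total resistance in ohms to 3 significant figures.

Seg 1: A = π(d/2)² = π(8.4000e-03 m)² = 2.217e-04 m²
R_1 = (1.73×10^-8)(1030)/(2.217e-04) = 0.08038 Ω
Seg 2: A = πr² = π(1.3700e-02 m)² = 5.896e-04 m²
R_2 = (1.73×10^-8)(1450)/(5.896e-04) = 0.04254 Ω
Seg 3: A = πr² = π(1.0500e-02 m)² = 3.464e-04 m²
R_3 = (2.73×10^-8)(2920)/(3.464e-04) = 0.2302 Ω
R_total = R_1 + R_2 + R_3 = 0.353 Ω

0.353 Ω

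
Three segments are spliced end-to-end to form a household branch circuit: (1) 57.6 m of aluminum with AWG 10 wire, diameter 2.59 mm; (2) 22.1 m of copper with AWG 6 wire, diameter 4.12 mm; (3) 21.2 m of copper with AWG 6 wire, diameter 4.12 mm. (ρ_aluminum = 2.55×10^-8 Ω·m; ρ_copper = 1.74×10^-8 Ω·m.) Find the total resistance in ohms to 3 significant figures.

0.335 Ω

Seg 1: A = π(2.59/2 mm)² = π(1.2950e-03 m)² = 5.269e-06 m²
R_1 = (2.55×10^-8)(57.6)/(5.269e-06) = 0.2788 Ω
Seg 2: A = π(4.12/2 mm)² = π(2.0600e-03 m)² = 1.333e-05 m²
R_2 = (1.74×10^-8)(22.1)/(1.333e-05) = 0.02884 Ω
Seg 3: A = π(4.12/2 mm)² = π(2.0600e-03 m)² = 1.333e-05 m²
R_3 = (1.74×10^-8)(21.2)/(1.333e-05) = 0.02767 Ω
R_total = R_1 + R_2 + R_3 = 0.335 Ω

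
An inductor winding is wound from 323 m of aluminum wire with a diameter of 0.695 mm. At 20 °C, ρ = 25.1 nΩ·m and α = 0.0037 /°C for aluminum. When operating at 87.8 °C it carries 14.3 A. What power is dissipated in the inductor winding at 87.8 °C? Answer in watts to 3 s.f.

ρ = 25.1 nΩ·m = 2.51×10^-8 Ω·m
A = π(d/2)² = π(3.4750e-04 m)² = 3.794e-07 m²
R₍20₎ = ρL/A = (2.51×10^-8)(323)/(3.794e-07) = 21.37 Ω
R₍87.8₎ = R₍20₎(1 + αΔT) = 21.37 × (1 + 0.0037×67.8) = 26.73 Ω
P = I²R = (14.3)² × 26.73 = 5470 W

5470 W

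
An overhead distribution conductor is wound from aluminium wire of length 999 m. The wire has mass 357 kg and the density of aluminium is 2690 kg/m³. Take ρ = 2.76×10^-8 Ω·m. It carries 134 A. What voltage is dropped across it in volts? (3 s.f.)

27.8 V

A = m/(density·L) = 357/(2690×999) = 1.3285e-04 m²
R = ρL/A = (2.76×10^-8)(999)/(1.3285e-04) = 0.2076 Ω
V = IR = 134 × 0.2076 = 27.8 V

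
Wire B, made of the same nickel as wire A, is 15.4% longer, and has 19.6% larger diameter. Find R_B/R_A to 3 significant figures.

R ∝ L/d², so R_B/R_A = (1 + 15.4/100) × (1 + 19.6/100)⁻²
= 1.154 × 0.6991 = 0.807

0.807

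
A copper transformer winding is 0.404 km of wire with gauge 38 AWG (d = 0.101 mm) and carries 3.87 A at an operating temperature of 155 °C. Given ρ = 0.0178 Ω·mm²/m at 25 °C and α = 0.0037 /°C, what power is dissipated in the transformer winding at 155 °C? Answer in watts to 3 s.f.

19900 W

ρ = 0.0178 Ω·mm²/m = 1.78×10^-8 Ω·m
A = π(0.101/2 mm)² = π(5.0500e-05 m)² = 8.012e-09 m²
R₍25₎ = ρL/A = (1.78×10^-8)(404)/(8.012e-09) = 897.6 Ω
R₍155₎ = R₍25₎(1 + αΔT) = 897.6 × (1 + 0.0037×130) = 1329 Ω
P = I²R = (3.87)² × 1329 = 19900 W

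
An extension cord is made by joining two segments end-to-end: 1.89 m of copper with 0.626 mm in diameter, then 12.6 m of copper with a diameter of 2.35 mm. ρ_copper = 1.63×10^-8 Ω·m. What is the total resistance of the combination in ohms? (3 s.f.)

0.147 Ω

Segment 1: A = π(d/2)² = π(3.1300e-04 m)² = 3.078e-07 m²
R₁ = ρL/A = (1.63×10^-8)(1.89)/(3.078e-07) = 0.1001 Ω
Segment 2: A = π(d/2)² = π(1.1750e-03 m)² = 4.337e-06 m²
R₂ = (1.63×10^-8)(12.6)/(4.337e-06) = 0.04735 Ω
R = R₁ + R₂ = 0.147 Ω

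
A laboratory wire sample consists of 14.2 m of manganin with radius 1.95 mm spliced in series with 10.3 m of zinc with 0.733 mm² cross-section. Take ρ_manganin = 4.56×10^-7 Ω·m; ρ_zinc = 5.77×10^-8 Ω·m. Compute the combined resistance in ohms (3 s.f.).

Segment 1: A = πr² = π(1.9500e-03 m)² = 1.195e-05 m²
R₁ = ρL/A = (4.56×10^-7)(14.2)/(1.195e-05) = 0.542 Ω
Segment 2: A = 0.733 mm² = 7.330e-07 m²
R₂ = (5.77×10^-8)(10.3)/(7.330e-07) = 0.8108 Ω
R = R₁ + R₂ = 1.35 Ω

1.35 Ω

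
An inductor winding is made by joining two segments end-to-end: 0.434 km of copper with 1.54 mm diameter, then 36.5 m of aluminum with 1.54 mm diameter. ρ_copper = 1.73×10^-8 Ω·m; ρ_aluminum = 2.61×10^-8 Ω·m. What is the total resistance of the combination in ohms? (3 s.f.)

Segment 1: A = π(d/2)² = π(7.7000e-04 m)² = 1.863e-06 m²
R₁ = ρL/A = (1.73×10^-8)(434)/(1.863e-06) = 4.031 Ω
R₂ = (2.61×10^-8)(36.5)/(1.863e-06) = 0.5114 Ω
R = R₁ + R₂ = 4.54 Ω

4.54 Ω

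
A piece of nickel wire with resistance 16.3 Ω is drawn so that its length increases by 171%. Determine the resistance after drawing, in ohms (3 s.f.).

k = 1 + 171/100 = 2.71; volume constant ⇒ A' = A/k, so R' = k²R.
R' = 7.344 × 16.3 = 120 Ω

120 Ω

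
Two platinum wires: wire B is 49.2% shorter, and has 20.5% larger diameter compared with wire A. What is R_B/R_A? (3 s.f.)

R ∝ L/d², so R_B/R_A = (1 − 49.2/100) × (1 + 20.5/100)⁻²
= 0.508 × 0.6887 = 0.350

0.350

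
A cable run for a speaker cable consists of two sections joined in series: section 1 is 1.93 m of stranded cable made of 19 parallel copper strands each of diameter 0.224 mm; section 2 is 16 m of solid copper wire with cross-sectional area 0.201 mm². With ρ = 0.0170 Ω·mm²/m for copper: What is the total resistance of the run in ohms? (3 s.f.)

ρ = 0.0170 Ω·mm²/m = 1.70×10^-8 Ω·m
Section 1: A_strand = π(1.1200e-04)² = 3.941e-08 m²; R₁ = ρL/(N·A_s) = (1.70×10^-8)(1.93)/(19×3.941e-08) = 0.04382 Ω
Section 2: A = 0.201 mm² = 2.010e-07 m²
R₂ = (1.70×10^-8)(16)/(2.010e-07) = 1.353 Ω
R = R₁ + R₂ = 1.40 Ω

1.40 Ω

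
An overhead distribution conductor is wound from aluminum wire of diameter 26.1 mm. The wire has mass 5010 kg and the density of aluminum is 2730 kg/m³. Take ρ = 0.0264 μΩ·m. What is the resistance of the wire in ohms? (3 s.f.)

ρ = 0.0264 μΩ·m = 2.64×10^-8 Ω·m
A = π(d/2)² = π(1.3050e-02 m)² = 5.3502e-04 m²
L = m/(density·A) = 5010/(2730×5.3502e-04) = 3430 m
R = ρL/A = (2.64×10^-8)(3430)/(5.3502e-04) = 0.169 Ω

0.169 Ω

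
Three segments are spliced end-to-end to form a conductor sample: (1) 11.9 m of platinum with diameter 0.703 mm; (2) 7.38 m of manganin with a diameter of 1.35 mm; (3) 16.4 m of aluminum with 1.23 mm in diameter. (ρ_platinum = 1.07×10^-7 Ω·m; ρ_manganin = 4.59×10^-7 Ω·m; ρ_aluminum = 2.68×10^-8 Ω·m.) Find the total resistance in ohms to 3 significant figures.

Seg 1: A = π(d/2)² = π(3.5150e-04 m)² = 3.882e-07 m²
R_1 = (1.07×10^-7)(11.9)/(3.882e-07) = 3.28 Ω
Seg 2: A = π(d/2)² = π(6.7500e-04 m)² = 1.431e-06 m²
R_2 = (4.59×10^-7)(7.38)/(1.431e-06) = 2.367 Ω
Seg 3: A = π(d/2)² = π(6.1500e-04 m)² = 1.188e-06 m²
R_3 = (2.68×10^-8)(16.4)/(1.188e-06) = 0.3699 Ω
R_total = R_1 + R_2 + R_3 = 6.02 Ω

6.02 Ω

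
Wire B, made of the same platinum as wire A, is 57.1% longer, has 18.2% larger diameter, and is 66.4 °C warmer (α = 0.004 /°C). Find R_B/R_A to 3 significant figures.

1.42

R ∝ ρL/d² with ρ ∝ (1+αΔT), so R_B/R_A = (1 + 57.1/100) × (1 + 18.2/100)⁻² × (1 + 0.004×66.4)
= 1.571 × 0.7158 × 1.266 = 1.42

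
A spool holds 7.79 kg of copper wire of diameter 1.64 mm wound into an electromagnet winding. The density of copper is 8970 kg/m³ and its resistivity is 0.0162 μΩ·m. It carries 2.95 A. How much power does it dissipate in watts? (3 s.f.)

ρ = 0.0162 μΩ·m = 1.62×10^-8 Ω·m
A = π(d/2)² = π(8.2000e-04 m)² = 2.1124e-06 m²
L = m/(density·A) = 7.79/(8970×2.1124e-06) = 411.1 m
R = ρL/A = (1.62×10^-8)(411.1)/(2.1124e-06) = 3.153 Ω
P = I²R = (2.95)² × 3.153 = 27.4 W

27.4 W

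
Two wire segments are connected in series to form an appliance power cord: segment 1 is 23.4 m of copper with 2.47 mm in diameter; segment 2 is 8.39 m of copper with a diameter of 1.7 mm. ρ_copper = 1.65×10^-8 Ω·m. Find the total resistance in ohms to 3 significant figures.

Segment 1: A = π(d/2)² = π(1.2350e-03 m)² = 4.792e-06 m²
R₁ = ρL/A = (1.65×10^-8)(23.4)/(4.792e-06) = 0.08058 Ω
Segment 2: A = π(d/2)² = π(8.5000e-04 m)² = 2.270e-06 m²
R₂ = (1.65×10^-8)(8.39)/(2.270e-06) = 0.06099 Ω
R = R₁ + R₂ = 0.142 Ω

0.142 Ω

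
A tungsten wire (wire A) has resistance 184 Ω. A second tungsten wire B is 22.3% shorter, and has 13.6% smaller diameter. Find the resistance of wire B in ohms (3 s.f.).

R ∝ L/d², so R_B/R_A = (1 − 22.3/100) × (1 − 13.6/100)⁻²
= 0.777 × 1.34 = 1.041
R_B = 1.041 × 184 = 192 Ω

192 Ω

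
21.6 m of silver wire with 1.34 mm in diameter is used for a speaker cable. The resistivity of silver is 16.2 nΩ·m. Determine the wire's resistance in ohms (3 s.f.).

0.248 Ω

ρ = 16.2 nΩ·m = 1.62×10^-8 Ω·m
A = π(d/2)² = π(6.7000e-04 m)² = 1.410e-06 m²
R = ρL/A = (1.62×10^-8)(21.6 m)/(1.410e-06 m²) = 0.248 Ω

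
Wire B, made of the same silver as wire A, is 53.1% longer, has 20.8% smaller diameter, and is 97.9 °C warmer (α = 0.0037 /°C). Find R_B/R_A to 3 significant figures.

R ∝ ρL/d² with ρ ∝ (1+αΔT), so R_B/R_A = (1 + 53.1/100) × (1 − 20.8/100)⁻² × (1 + 0.0037×97.9)
= 1.531 × 1.594 × 1.362 = 3.32

3.32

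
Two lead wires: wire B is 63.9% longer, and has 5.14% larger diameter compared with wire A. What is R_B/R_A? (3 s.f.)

R ∝ L/d², so R_B/R_A = (1 + 63.9/100) × (1 + 5.14/100)⁻²
= 1.639 × 0.9046 = 1.48

1.48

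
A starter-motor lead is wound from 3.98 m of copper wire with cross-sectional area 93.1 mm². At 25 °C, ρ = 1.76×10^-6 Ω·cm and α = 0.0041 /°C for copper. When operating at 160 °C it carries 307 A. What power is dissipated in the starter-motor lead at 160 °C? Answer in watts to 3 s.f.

ρ = 1.76×10^-6 Ω·cm = 1.76×10^-8 Ω·m
A = 93.1 mm² = 9.310e-05 m²
R₍25₎ = ρL/A = (1.76×10^-8)(3.98)/(9.310e-05) = 7.524×10^-4 Ω
R₍160₎ = R₍25₎(1 + αΔT) = 7.524×10^-4 × (1 + 0.0041×135) = 0.001169 Ω
P = I²R = (307)² × 0.001169 = 110 W

110 W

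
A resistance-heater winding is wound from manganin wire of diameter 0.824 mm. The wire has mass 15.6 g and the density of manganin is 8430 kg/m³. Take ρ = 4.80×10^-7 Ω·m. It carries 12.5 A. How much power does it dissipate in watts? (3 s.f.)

488 W

A = π(d/2)² = π(4.1200e-04 m)² = 5.3327e-07 m²
L = m/(density·A) = 0.0156/(8430×5.3327e-07) = 3.47 m
R = ρL/A = (4.80×10^-7)(3.47)/(5.3327e-07) = 3.124 Ω
P = I²R = (12.5)² × 3.124 = 488 W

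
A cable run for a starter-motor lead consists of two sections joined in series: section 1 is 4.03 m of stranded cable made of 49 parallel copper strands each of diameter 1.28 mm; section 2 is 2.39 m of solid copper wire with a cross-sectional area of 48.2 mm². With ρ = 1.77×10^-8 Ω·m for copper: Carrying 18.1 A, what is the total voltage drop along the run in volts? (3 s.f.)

0.0364 V

Section 1: A_strand = π(6.4000e-04)² = 1.287e-06 m²; R₁ = ρL/(N·A_s) = (1.77×10^-8)(4.03)/(49×1.287e-06) = 0.001131 Ω
Section 2: A = 48.2 mm² = 4.820e-05 m²
R₂ = (1.77×10^-8)(2.39)/(4.820e-05) = 8.777×10^-4 Ω
R = R₁ + R₂ = 0.002009 Ω
V = IR = 18.1 × 0.002009 = 0.0364 V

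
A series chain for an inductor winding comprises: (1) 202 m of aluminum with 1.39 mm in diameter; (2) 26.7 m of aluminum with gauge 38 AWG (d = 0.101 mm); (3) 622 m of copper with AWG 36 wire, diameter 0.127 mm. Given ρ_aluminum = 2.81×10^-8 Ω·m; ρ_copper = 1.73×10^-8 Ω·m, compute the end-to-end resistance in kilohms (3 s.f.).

Seg 1: A = π(d/2)² = π(6.9500e-04 m)² = 1.517e-06 m²
R_1 = (2.81×10^-8)(202)/(1.517e-06) = 3.741 Ω
Seg 2: A = π(0.101/2 mm)² = π(5.0500e-05 m)² = 8.012e-09 m²
R_2 = (2.81×10^-8)(26.7)/(8.012e-09) = 93.65 Ω
Seg 3: A = π(0.127/2 mm)² = π(6.3500e-05 m)² = 1.267e-08 m²
R_3 = (1.73×10^-8)(622)/(1.267e-08) = 849.5 Ω
R_total = R_1 + R_2 + R_3 = 0.947 kΩ

0.947 kΩ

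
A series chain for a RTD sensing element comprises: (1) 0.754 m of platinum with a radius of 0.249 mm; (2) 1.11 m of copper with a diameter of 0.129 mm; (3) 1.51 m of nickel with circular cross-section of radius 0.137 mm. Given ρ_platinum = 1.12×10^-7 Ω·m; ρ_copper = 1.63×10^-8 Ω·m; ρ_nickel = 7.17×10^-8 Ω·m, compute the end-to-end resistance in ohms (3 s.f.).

3.65 Ω

Seg 1: A = πr² = π(2.4900e-04 m)² = 1.948e-07 m²
R_1 = (1.12×10^-7)(0.754)/(1.948e-07) = 0.4336 Ω
Seg 2: A = π(d/2)² = π(6.4500e-05 m)² = 1.307e-08 m²
R_2 = (1.63×10^-8)(1.11)/(1.307e-08) = 1.384 Ω
Seg 3: A = πr² = π(1.3700e-04 m)² = 5.896e-08 m²
R_3 = (7.17×10^-8)(1.51)/(5.896e-08) = 1.836 Ω
R_total = R_1 + R_2 + R_3 = 3.65 Ω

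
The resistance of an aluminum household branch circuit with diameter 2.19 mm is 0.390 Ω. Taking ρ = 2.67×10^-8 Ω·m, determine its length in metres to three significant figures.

55.0 m

A = π(d/2)² = π(1.0950e-03 m)² = 3.767e-06 m²
L = RA/ρ = (0.39)(3.767e-06)/(2.67×10^-8) = 55.0 m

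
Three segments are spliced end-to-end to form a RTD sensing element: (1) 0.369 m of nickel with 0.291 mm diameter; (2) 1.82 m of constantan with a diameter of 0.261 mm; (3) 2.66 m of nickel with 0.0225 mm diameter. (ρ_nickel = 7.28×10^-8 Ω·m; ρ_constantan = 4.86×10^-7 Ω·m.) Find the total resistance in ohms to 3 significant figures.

504 Ω

Seg 1: A = π(d/2)² = π(1.4550e-04 m)² = 6.651e-08 m²
R_1 = (7.28×10^-8)(0.369)/(6.651e-08) = 0.4039 Ω
Seg 2: A = π(d/2)² = π(1.3050e-04 m)² = 5.350e-08 m²
R_2 = (4.86×10^-7)(1.82)/(5.350e-08) = 16.53 Ω
Seg 3: A = π(d/2)² = π(1.1250e-05 m)² = 3.976e-10 m²
R_3 = (7.28×10^-8)(2.66)/(3.976e-10) = 487 Ω
R_total = R_1 + R_2 + R_3 = 504 Ω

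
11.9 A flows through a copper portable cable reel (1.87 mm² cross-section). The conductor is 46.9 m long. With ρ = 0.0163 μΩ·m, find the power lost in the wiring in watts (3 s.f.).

ρ = 0.0163 μΩ·m = 1.63×10^-8 Ω·m
A = 1.87 mm² = 1.870e-06 m²
R = ρL/A = (1.63×10^-8)(46.9)/(1.870e-06) = 0.4088 Ω
P = I²R = (11.9)² × 0.4088 = 57.9 W

57.9 W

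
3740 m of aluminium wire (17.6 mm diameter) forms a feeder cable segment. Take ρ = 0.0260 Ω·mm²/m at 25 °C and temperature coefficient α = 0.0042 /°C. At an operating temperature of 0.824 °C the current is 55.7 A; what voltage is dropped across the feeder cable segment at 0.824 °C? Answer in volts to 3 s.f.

ρ = 0.0260 Ω·mm²/m = 2.60×10^-8 Ω·m
A = π(d/2)² = π(8.8000e-03 m)² = 2.433e-04 m²
R₍25₎ = ρL/A = (2.60×10^-8)(3740)/(2.433e-04) = 0.3997 Ω
R₍0.824₎ = R₍25₎(1 + αΔT) = 0.3997 × (1 + 0.0042×-24.2) = 0.3591 Ω
V = IR = 55.7 × 0.3591 = 20.0 V

20.0 V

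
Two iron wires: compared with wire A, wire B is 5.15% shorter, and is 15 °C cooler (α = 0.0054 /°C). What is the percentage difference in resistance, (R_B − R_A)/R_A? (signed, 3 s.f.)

R ∝ ρL/d² with ρ ∝ (1+αΔT), so R_B/R_A = (1 − 5.15/100) × (1 − 0.0054×15)
= 0.9485 × 0.919 = 0.8717
(R_B − R_A)/R_A = 0.8717 − 1 = -12.8%

-12.8%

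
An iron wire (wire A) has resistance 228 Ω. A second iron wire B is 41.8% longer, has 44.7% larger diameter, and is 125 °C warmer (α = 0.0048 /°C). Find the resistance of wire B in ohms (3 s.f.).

R ∝ ρL/d² with ρ ∝ (1+αΔT), so R_B/R_A = (1 + 41.8/100) × (1 + 44.7/100)⁻² × (1 + 0.0048×125)
= 1.418 × 0.4776 × 1.6 = 1.084
R_B = 1.084 × 228 = 247 Ω

247 Ω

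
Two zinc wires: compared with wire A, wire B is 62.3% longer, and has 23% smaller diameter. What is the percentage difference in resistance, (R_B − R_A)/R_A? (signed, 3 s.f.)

R ∝ L/d², so R_B/R_A = (1 + 62.3/100) × (1 − 23/100)⁻²
= 1.623 × 1.687 = 2.737
(R_B − R_A)/R_A = 2.737 − 1 = 174%

174%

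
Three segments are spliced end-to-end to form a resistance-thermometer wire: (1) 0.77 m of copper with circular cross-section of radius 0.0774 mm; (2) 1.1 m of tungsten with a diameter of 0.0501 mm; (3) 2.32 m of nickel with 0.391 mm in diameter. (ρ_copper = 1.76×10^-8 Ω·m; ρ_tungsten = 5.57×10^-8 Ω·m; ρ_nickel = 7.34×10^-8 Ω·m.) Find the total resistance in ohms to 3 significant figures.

33.2 Ω

Seg 1: A = πr² = π(7.7400e-05 m)² = 1.882e-08 m²
R_1 = (1.76×10^-8)(0.77)/(1.882e-08) = 0.7201 Ω
Seg 2: A = π(d/2)² = π(2.5050e-05 m)² = 1.971e-09 m²
R_2 = (5.57×10^-8)(1.1)/(1.971e-09) = 31.08 Ω
Seg 3: A = π(d/2)² = π(1.9550e-04 m)² = 1.201e-07 m²
R_3 = (7.34×10^-8)(2.32)/(1.201e-07) = 1.418 Ω
R_total = R_1 + R_2 + R_3 = 33.2 Ω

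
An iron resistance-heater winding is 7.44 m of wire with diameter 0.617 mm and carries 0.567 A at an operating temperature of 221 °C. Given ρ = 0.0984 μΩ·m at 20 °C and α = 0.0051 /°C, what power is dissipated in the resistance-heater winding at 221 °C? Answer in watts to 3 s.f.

1.59 W

ρ = 0.0984 μΩ·m = 9.84×10^-8 Ω·m
A = π(d/2)² = π(3.0850e-04 m)² = 2.990e-07 m²
R₍20₎ = ρL/A = (9.84×10^-8)(7.44)/(2.990e-07) = 2.449 Ω
R₍221₎ = R₍20₎(1 + αΔT) = 2.449 × (1 + 0.0051×201) = 4.959 Ω
P = I²R = (0.567)² × 4.959 = 1.59 W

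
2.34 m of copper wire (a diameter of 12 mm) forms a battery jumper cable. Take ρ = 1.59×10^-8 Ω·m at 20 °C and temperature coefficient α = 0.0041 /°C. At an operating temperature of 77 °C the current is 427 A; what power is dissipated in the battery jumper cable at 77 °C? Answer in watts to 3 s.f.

A = π(d/2)² = π(6.0000e-03 m)² = 1.131e-04 m²
R₍20₎ = ρL/A = (1.59×10^-8)(2.34)/(1.131e-04) = 3.290×10^-4 Ω
R₍77₎ = R₍20₎(1 + αΔT) = 3.290×10^-4 × (1 + 0.0041×57) = 4.059×10^-4 Ω
P = I²R = (427)² × 4.059×10^-4 = 74.0 W

74.0 W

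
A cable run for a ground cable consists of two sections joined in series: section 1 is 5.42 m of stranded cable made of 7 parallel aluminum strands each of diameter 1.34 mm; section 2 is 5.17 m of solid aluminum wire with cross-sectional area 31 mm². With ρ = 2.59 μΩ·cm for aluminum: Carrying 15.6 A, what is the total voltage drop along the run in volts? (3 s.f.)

ρ = 2.59 μΩ·cm = 2.59×10^-8 Ω·m
Section 1: A_strand = π(6.7000e-04)² = 1.410e-06 m²; R₁ = ρL/(N·A_s) = (2.59×10^-8)(5.42)/(7×1.410e-06) = 0.01422 Ω
Section 2: A = 31 mm² = 3.100e-05 m²
R₂ = (2.59×10^-8)(5.17)/(3.100e-05) = 0.004319 Ω
R = R₁ + R₂ = 0.01854 Ω
V = IR = 15.6 × 0.01854 = 0.289 V

0.289 V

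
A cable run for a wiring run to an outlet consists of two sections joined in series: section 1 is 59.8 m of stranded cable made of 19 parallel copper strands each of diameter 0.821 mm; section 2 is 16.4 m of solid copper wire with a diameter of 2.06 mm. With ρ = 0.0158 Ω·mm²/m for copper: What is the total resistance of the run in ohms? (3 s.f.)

ρ = 0.0158 Ω·mm²/m = 1.58×10^-8 Ω·m
Section 1: A_strand = π(4.1050e-04)² = 5.294e-07 m²; R₁ = ρL/(N·A_s) = (1.58×10^-8)(59.8)/(19×5.294e-07) = 0.09394 Ω
Section 2: A = π(d/2)² = π(1.0300e-03 m)² = 3.333e-06 m²
R₂ = (1.58×10^-8)(16.4)/(3.333e-06) = 0.07775 Ω
R = R₁ + R₂ = 0.172 Ω

0.172 Ω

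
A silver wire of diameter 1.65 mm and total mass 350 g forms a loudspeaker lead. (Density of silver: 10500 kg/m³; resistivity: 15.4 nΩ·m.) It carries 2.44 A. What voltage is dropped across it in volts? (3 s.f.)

ρ = 15.4 nΩ·m = 1.54×10^-8 Ω·m
A = π(d/2)² = π(8.2500e-04 m)² = 2.1382e-06 m²
L = m/(density·A) = 0.35/(10500×2.1382e-06) = 15.59 m
R = ρL/A = (1.54×10^-8)(15.59)/(2.1382e-06) = 0.1123 Ω
V = IR = 2.44 × 0.1123 = 0.274 V

0.274 V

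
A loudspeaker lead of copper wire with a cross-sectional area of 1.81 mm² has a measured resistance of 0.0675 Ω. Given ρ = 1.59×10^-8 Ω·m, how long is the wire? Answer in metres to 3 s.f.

7.68 m

A = 1.81 mm² = 1.810e-06 m²
L = RA/ρ = (0.0675)(1.810e-06)/(1.59×10^-8) = 7.68 m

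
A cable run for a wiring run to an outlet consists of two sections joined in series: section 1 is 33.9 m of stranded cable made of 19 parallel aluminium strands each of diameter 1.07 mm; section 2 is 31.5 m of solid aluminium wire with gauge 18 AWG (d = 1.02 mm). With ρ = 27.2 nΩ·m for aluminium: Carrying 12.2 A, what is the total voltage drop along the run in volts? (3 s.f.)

ρ = 27.2 nΩ·m = 2.72×10^-8 Ω·m
Section 1: A_strand = π(5.3500e-04)² = 8.992e-07 m²; R₁ = ρL/(N·A_s) = (2.72×10^-8)(33.9)/(19×8.992e-07) = 0.05397 Ω
Section 2: A = π(1.02/2 mm)² = π(5.1000e-04 m)² = 8.171e-07 m²
R₂ = (2.72×10^-8)(31.5)/(8.171e-07) = 1.049 Ω
R = R₁ + R₂ = 1.103 Ω
V = IR = 12.2 × 1.103 = 13.5 V

13.5 V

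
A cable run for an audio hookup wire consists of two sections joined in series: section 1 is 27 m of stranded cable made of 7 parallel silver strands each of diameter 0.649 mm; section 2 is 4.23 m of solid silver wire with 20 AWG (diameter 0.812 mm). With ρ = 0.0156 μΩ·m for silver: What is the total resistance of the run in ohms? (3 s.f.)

ρ = 0.0156 μΩ·m = 1.56×10^-8 Ω·m
Section 1: A_strand = π(3.2450e-04)² = 3.308e-07 m²; R₁ = ρL/(N·A_s) = (1.56×10^-8)(27)/(7×3.308e-07) = 0.1819 Ω
Section 2: A = π(0.812/2 mm)² = π(4.0600e-04 m)² = 5.178e-07 m²
R₂ = (1.56×10^-8)(4.23)/(5.178e-07) = 0.1274 Ω
R = R₁ + R₂ = 0.309 Ω

0.309 Ω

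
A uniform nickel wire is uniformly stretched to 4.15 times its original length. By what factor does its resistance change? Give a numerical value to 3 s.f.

Volume constant ⇒ A' = A/k with k = 4.15. R' = ρ(kL)/(A/k) = k²R.
Factor = 17.2

17.2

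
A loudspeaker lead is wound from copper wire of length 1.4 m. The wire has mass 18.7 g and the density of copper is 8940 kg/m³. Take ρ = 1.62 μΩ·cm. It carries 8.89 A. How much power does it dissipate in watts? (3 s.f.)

ρ = 1.62 μΩ·cm = 1.62×10^-8 Ω·m
A = m/(density·L) = 0.0187/(8940×1.4) = 1.4941e-06 m²
R = ρL/A = (1.62×10^-8)(1.4)/(1.4941e-06) = 0.01518 Ω
P = I²R = (8.89)² × 0.01518 = 1.20 W

1.20 W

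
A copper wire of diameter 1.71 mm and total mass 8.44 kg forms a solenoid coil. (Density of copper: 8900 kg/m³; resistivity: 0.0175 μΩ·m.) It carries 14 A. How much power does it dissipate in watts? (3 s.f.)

ρ = 0.0175 μΩ·m = 1.75×10^-8 Ω·m
A = π(d/2)² = π(8.5500e-04 m)² = 2.2966e-06 m²
L = m/(density·A) = 8.44/(8900×2.2966e-06) = 412.9 m
R = ρL/A = (1.75×10^-8)(412.9)/(2.2966e-06) = 3.146 Ω
P = I²R = (14)² × 3.146 = 617 W

617 W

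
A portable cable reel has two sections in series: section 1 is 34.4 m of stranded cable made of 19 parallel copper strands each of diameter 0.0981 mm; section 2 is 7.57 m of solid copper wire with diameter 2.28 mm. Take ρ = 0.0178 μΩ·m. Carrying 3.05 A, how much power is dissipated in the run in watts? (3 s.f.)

40.0 W

ρ = 0.0178 μΩ·m = 1.78×10^-8 Ω·m
Section 1: A_strand = π(4.9050e-05)² = 7.558e-09 m²; R₁ = ρL/(N·A_s) = (1.78×10^-8)(34.4)/(19×7.558e-09) = 4.264 Ω
Section 2: A = π(d/2)² = π(1.1400e-03 m)² = 4.083e-06 m²
R₂ = (1.78×10^-8)(7.57)/(4.083e-06) = 0.033 Ω
R = R₁ + R₂ = 4.297 Ω
P = I²R = (3.05)² × 4.297 = 40.0 W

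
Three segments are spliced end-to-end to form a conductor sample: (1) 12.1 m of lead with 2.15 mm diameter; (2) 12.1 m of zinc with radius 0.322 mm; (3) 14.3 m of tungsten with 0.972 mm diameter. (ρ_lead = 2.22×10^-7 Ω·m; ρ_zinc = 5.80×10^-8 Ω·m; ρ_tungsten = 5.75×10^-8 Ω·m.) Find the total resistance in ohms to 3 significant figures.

Seg 1: A = π(d/2)² = π(1.0750e-03 m)² = 3.631e-06 m²
R_1 = (2.22×10^-7)(12.1)/(3.631e-06) = 0.7399 Ω
Seg 2: A = πr² = π(3.2200e-04 m)² = 3.257e-07 m²
R_2 = (5.80×10^-8)(12.1)/(3.257e-07) = 2.155 Ω
Seg 3: A = π(d/2)² = π(4.8600e-04 m)² = 7.420e-07 m²
R_3 = (5.75×10^-8)(14.3)/(7.420e-07) = 1.108 Ω
R_total = R_1 + R_2 + R_3 = 4.00 Ω

4.00 Ω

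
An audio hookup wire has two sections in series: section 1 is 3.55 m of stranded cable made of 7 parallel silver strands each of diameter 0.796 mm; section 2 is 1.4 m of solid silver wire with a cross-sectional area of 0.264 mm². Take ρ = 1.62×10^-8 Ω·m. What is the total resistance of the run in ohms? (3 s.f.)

0.102 Ω

Section 1: A_strand = π(3.9800e-04)² = 4.976e-07 m²; R₁ = ρL/(N·A_s) = (1.62×10^-8)(3.55)/(7×4.976e-07) = 0.01651 Ω
Section 2: A = 0.264 mm² = 2.640e-07 m²
R₂ = (1.62×10^-8)(1.4)/(2.640e-07) = 0.08591 Ω
R = R₁ + R₂ = 0.102 Ω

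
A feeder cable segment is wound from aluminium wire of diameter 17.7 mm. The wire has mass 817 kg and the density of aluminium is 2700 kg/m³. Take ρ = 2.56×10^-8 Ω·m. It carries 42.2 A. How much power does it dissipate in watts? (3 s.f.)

A = π(d/2)² = π(8.8500e-03 m)² = 2.4606e-04 m²
L = m/(density·A) = 817/(2700×2.4606e-04) = 1230 m
R = ρL/A = (2.56×10^-8)(1230)/(2.4606e-04) = 0.1279 Ω
P = I²R = (42.2)² × 0.1279 = 228 W

228 W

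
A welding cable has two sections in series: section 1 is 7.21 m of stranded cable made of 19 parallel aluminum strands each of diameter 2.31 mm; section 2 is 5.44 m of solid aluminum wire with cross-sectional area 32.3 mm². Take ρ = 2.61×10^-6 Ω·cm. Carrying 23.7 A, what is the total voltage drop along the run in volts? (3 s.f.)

0.160 V

ρ = 2.61×10^-6 Ω·cm = 2.61×10^-8 Ω·m
Section 1: A_strand = π(1.1550e-03)² = 4.191e-06 m²; R₁ = ρL/(N·A_s) = (2.61×10^-8)(7.21)/(19×4.191e-06) = 0.002363 Ω
Section 2: A = 32.3 mm² = 3.230e-05 m²
R₂ = (2.61×10^-8)(5.44)/(3.230e-05) = 0.004396 Ω
R = R₁ + R₂ = 0.006759 Ω
V = IR = 23.7 × 0.006759 = 0.160 V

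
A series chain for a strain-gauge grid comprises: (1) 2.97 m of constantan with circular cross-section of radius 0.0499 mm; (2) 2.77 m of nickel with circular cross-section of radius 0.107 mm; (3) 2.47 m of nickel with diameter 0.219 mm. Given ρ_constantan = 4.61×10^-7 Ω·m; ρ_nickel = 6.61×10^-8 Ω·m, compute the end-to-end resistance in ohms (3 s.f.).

184 Ω

Seg 1: A = πr² = π(4.9900e-05 m)² = 7.823e-09 m²
R_1 = (4.61×10^-7)(2.97)/(7.823e-09) = 175 Ω
Seg 2: A = πr² = π(1.0700e-04 m)² = 3.597e-08 m²
R_2 = (6.61×10^-8)(2.77)/(3.597e-08) = 5.091 Ω
Seg 3: A = π(d/2)² = π(1.0950e-04 m)² = 3.767e-08 m²
R_3 = (6.61×10^-8)(2.47)/(3.767e-08) = 4.334 Ω
R_total = R_1 + R_2 + R_3 = 184 Ω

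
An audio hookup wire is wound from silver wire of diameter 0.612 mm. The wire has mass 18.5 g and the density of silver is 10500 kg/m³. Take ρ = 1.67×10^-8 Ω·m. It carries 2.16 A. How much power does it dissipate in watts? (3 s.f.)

A = π(d/2)² = π(3.0600e-04 m)² = 2.9417e-07 m²
L = m/(density·A) = 0.0185/(10500×2.9417e-07) = 5.989 m
R = ρL/A = (1.67×10^-8)(5.989)/(2.9417e-07) = 0.34 Ω
P = I²R = (2.16)² × 0.34 = 1.59 W

1.59 W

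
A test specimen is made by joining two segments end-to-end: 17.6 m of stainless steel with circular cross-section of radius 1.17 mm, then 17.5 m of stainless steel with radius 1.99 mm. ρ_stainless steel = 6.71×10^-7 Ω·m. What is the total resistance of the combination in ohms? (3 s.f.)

Segment 1: A = πr² = π(1.1700e-03 m)² = 4.301e-06 m²
R₁ = ρL/A = (6.71×10^-7)(17.6)/(4.301e-06) = 2.746 Ω
Segment 2: A = πr² = π(1.9900e-03 m)² = 1.244e-05 m²
R₂ = (6.71×10^-7)(17.5)/(1.244e-05) = 0.9439 Ω
R = R₁ + R₂ = 3.69 Ω

3.69 Ω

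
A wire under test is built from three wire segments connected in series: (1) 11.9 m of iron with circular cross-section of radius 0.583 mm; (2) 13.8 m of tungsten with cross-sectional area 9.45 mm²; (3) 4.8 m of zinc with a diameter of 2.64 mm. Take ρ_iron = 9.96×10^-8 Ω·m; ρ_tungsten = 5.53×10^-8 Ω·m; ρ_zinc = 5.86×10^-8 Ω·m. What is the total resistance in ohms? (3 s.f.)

1.24 Ω

Seg 1: A = πr² = π(5.8300e-04 m)² = 1.068e-06 m²
R_1 = (9.96×10^-8)(11.9)/(1.068e-06) = 1.11 Ω
Seg 2: A = 9.45 mm² = 9.450e-06 m²
R_2 = (5.53×10^-8)(13.8)/(9.450e-06) = 0.08076 Ω
Seg 3: A = π(d/2)² = π(1.3200e-03 m)² = 5.474e-06 m²
R_3 = (5.86×10^-8)(4.8)/(5.474e-06) = 0.05139 Ω
R_total = R_1 + R_2 + R_3 = 1.24 Ω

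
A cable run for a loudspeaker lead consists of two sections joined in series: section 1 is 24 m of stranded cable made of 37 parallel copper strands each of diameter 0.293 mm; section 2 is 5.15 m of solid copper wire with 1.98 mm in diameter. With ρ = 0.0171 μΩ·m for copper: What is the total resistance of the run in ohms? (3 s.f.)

0.193 Ω

ρ = 0.0171 μΩ·m = 1.71×10^-8 Ω·m
Section 1: A_strand = π(1.4650e-04)² = 6.743e-08 m²; R₁ = ρL/(N·A_s) = (1.71×10^-8)(24)/(37×6.743e-08) = 0.1645 Ω
Section 2: A = π(d/2)² = π(9.9000e-04 m)² = 3.079e-06 m²
R₂ = (1.71×10^-8)(5.15)/(3.079e-06) = 0.0286 Ω
R = R₁ + R₂ = 0.193 Ω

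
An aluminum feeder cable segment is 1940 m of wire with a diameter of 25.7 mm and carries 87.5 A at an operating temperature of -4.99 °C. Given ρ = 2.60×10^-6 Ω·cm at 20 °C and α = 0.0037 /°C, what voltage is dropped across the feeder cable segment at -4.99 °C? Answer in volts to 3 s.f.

ρ = 2.60×10^-6 Ω·cm = 2.60×10^-8 Ω·m
A = π(d/2)² = π(1.2850e-02 m)² = 5.187e-04 m²
R₍20₎ = ρL/A = (2.60×10^-8)(1940)/(5.187e-04) = 0.09723 Ω
R₍-4.99₎ = R₍20₎(1 + αΔT) = 0.09723 × (1 + 0.0037×-25) = 0.08824 Ω
V = IR = 87.5 × 0.08824 = 7.72 V

7.72 V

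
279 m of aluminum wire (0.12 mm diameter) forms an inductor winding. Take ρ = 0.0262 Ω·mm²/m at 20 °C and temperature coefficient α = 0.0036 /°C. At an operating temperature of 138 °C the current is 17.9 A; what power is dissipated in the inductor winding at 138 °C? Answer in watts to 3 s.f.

ρ = 0.0262 Ω·mm²/m = 2.62×10^-8 Ω·m
A = π(d/2)² = π(6.0000e-05 m)² = 1.131e-08 m²
R₍20₎ = ρL/A = (2.62×10^-8)(279)/(1.131e-08) = 646.3 Ω
R₍138₎ = R₍20₎(1 + αΔT) = 646.3 × (1 + 0.0036×118) = 920.9 Ω
P = I²R = (17.9)² × 920.9 = 2.95×10^5 W

2.95×10^5 W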